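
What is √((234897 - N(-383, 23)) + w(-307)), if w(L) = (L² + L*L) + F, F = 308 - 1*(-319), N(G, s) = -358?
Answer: 2*√106095 ≈ 651.44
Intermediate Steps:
F = 627 (F = 308 + 319 = 627)
w(L) = 627 + 2*L² (w(L) = (L² + L*L) + 627 = (L² + L²) + 627 = 2*L² + 627 = 627 + 2*L²)
√((234897 - N(-383, 23)) + w(-307)) = √((234897 - 1*(-358)) + (627 + 2*(-307)²)) = √((234897 + 358) + (627 + 2*94249)) = √(235255 + (627 + 188498)) = √(235255 + 189125) = √424380 = 2*√106095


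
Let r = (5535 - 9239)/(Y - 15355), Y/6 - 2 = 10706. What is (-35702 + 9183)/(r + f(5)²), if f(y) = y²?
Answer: -1296593467/30554421 ≈ -42.436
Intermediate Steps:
Y = 64248 (Y = 12 + 6*10706 = 12 + 64236 = 64248)
r = -3704/48893 (r = (5535 - 9239)/(64248 - 15355) = -3704/48893 ≈ -0.075757)
(-35702 + 9183)/(r + f(5)²) = (-35702 + 9183)/(-3704/48893 + (5²)²) = -26519/(-3704/48893 + 25²) = -26519/(-3704/48893 + 625) = -26519/30554421/48893 = -26519*48893/30554421 = -1296593467/30554421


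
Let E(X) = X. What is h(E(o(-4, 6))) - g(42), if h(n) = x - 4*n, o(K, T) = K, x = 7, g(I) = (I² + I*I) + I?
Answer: -3547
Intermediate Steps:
g(I) = I + 2*I² (g(I) = (I² + I²) + I = 2*I² + I = I + 2*I²)
h(n) = 7 - 4*n
h(E(o(-4, 6))) - g(42) = (7 - 4*(-4)) - 42*(1 + 2*42) = (7 + 16) - 42*(1 + 84) = 23 - 42*85 = 23 - 1*3570 = 23 - 3570 = -3547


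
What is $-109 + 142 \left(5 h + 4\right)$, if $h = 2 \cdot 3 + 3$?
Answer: $6849$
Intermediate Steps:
$h = 9$ ($h = 6 + 3 = 9$)
$-109 + 142 \left(5 h + 4\right) = -109 + 142 \left(5 \cdot 9 + 4\right) = -109 + 142 \left(45 + 4\right) = -109 + 142 \cdot 49 = -109 + 6958 = 6849$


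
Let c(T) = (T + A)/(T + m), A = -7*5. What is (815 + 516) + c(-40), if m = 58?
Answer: 7961/6 ≈ 1326.8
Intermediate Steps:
A = -35
c(T) = (-35 + T)/(58 + T) (c(T) = (T - 35)/(T + 58) = (-35 + T)/(58 + T))
(815 + 516) + c(-40) = (815 + 516) + (-35 - 40)/(58 - 40) = 1331 - 75/18 = 1331 + (1/18)*(-75) = 1331 - 25/6 = 7961/6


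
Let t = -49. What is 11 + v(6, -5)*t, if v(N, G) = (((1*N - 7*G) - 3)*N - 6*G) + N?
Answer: -12925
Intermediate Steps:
v(N, G) = N - 6*G + N*(-3 + N - 7*G) (v(N, G) = (((N - 7*G) - 3)*N - 6*G) + N = ((-3 + N - 7*G)*N - 6*G) + N = (N*(-3 + N - 7*G) - 6*G) + N = (-6*G + N*(-3 + N - 7*G)) + N = N - 6*G + N*(-3 + N - 7*G))
11 + v(6, -5)*t = 11 + (6**2 - 6*(-5) - 2*6 - 7*(-5)*6)*(-49) = 11 + (36 + 30 - 12 + 210)*(-49) = 11 + 264*(-49) = 11 - 12936 = -12925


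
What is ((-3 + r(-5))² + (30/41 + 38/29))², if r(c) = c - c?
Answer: 172370641/1413721 ≈ 121.93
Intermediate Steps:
r(c) = 0
((-3 + r(-5))² + (30/41 + 38/29))² = ((-3 + 0)² + (30/41 + 38/29))² = ((-3)² + (30*(1/41) + 38*(1/29)))² = (9 + (30/41 + 38/29))² = (9 + 2428/1189)² = (13129/1189)² = 172370641/1413721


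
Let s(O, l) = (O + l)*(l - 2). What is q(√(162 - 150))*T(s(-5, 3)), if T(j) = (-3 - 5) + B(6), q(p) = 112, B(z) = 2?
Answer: -672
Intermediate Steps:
s(O, l) = (-2 + l)*(O + l) (s(O, l) = (O + l)*(-2 + l) = (-2 + l)*(O + l))
T(j) = -6 (T(j) = (-3 - 5) + 2 = -8 + 2 = -6)
q(√(162 - 150))*T(s(-5, 3)) = 112*(-6) = -672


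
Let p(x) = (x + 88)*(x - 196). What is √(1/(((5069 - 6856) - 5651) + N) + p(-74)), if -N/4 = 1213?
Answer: I*√570946710290/12290 ≈ 61.482*I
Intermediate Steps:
N = -4852 (N = -4*1213 = -4852)
p(x) = (-196 + x)*(88 + x) (p(x) = (88 + x)*(-196 + x) = (-196 + x)*(88 + x))
√(1/(((5069 - 6856) - 5651) + N) + p(-74)) = √(1/(((5069 - 6856) - 5651) - 4852) + (-17248 + (-74)² - 108*(-74))) = √(1/((-1787 - 5651) - 4852) + (-17248 + 5476 + 7992)) = √(1/(-7438 - 4852) - 3780) = √(1/(-12290) - 3780) = √(-1/12290 - 3780) = √(-46456201/12290) = I*√570946710290/12290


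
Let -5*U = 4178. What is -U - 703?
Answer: 663/5 ≈ 132.60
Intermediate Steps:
U = -4178/5 (U = -⅕*4178 = -4178/5 ≈ -835.60)
-U - 703 = -1*(-4178/5) - 703 = 4178/5 - 703 = 663/5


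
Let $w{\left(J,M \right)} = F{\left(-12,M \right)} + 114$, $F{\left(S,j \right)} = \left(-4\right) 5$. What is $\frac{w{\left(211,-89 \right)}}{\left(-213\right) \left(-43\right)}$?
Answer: $\frac{94}{9159} \approx 0.010263$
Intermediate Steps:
$F{\left(S,j \right)} = -20$
$w{\left(J,M \right)} = 94$ ($w{\left(J,M \right)} = -20 + 114 = 94$)
$\frac{w{\left(211,-89 \right)}}{\left(-213\right) \left(-43\right)} = \frac{94}{\left(-213\right) \left(-43\right)} = \frac{94}{9159}$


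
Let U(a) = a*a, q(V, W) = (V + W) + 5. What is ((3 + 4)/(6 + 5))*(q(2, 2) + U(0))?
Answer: 63/11 ≈ 5.7273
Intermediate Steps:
q(V, W) = 5 + V + W
U(a) = a**2
((3 + 4)/(6 + 5))*(q(2, 2) + U(0)) = ((3 + 4)/(6 + 5))*((5 + 2 + 2) + 0**2) = (7/11)*(9 + 0) = (7*(1/11))*9 = (7/11)*9 = 63/11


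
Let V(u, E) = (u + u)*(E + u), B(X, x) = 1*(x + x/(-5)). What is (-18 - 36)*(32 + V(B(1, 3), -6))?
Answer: -19872/25 ≈ -794.88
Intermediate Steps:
B(X, x) = 4*x/5 (B(X, x) = 1*(x + x*(-⅕)) = 1*(x - x/5) = 1*(4*x/5) = 4*x/5)
V(u, E) = 2*u*(E + u) (V(u, E) = (2*u)*(E + u) = 2*u*(E + u))
(-18 - 36)*(32 + V(B(1, 3), -6)) = (-18 - 36)*(32 + 2*((⅘)*3)*(-6 + (⅘)*3)) = -54*(32 + 2*(12/5)*(-6 + 12/5)) = -54*(32 + 2*(12/5)*(-18/5)) = -54*(32 - 432/25) = -54*368/25 = -19872/25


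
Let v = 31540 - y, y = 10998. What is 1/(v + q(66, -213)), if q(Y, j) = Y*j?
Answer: 1/6484 ≈ 0.00015423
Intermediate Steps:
v = 20542 (v = 31540 - 1*10998 = 31540 - 10998 = 20542)
1/(v + q(66, -213)) = 1/(20542 + 66*(-213)) = 1/(20542 - 14058) = 1/6484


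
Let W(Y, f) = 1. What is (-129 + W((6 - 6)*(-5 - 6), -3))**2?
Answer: 16384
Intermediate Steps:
(-129 + W((6 - 6)*(-5 - 6), -3))**2 = (-129 + 1)**2 = (-128)**2 = 16384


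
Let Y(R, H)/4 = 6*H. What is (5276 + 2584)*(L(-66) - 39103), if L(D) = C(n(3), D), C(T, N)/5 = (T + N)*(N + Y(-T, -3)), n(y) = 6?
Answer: 18054420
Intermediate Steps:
Y(R, H) = 24*H (Y(R, H) = 4*(6*H) = 24*H)
C(T, N) = 5*(-72 + N)*(N + T) (C(T, N) = 5*((T + N)*(N + 24*(-3))) = 5*((N + T)*(N - 72)) = 5*((N + T)*(-72 + N)) = 5*((-72 + N)*(N + T)) = 5*(-72 + N)*(N + T))
L(D) = -2160 - 330*D + 5*D² (L(D) = -360*D - 360*6 + 5*D² + 5*D*6 = -360*D - 2160 + 5*D² + 30*D = -2160 - 330*D + 5*D²)
(5276 + 2584)*(L(-66) - 39103) = (5276 + 2584)*((-2160 - 330*(-66) + 5*(-66)²) - 39103) = 7860*((-2160 + 21780 + 5*4356) - 39103) = 7860*((-2160 + 21780 + 21780) - 39103) = 7860*(41400 - 39103) = 7860*2297 = 18054420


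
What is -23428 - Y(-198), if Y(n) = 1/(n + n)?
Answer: -9277487/396 ≈ -23428.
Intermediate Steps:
Y(n) = 1/(2*n)
-23428 - Y(-198) = -23428 - 1/(2*(-198)) = -23428 - (-1)/(2*198) = -23428 - 1*(-1/396) = -23428 + 1/396 = -9277487/396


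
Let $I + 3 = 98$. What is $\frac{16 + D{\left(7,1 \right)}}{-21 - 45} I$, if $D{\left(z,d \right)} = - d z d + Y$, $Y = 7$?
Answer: $- \frac{760}{33} \approx -23.03$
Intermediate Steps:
$I = 95$ ($I = -3 + 98 = 95$)
$D{\left(z,d \right)} = 7 - z d^{2}$ ($D{\left(z,d \right)} = - d z d + 7 = - z d^{2} + 7 = 7 - z d^{2}$)
$\frac{16 + D{\left(7,1 \right)}}{-21 - 45} I = \frac{16 + \left(7 - 7 \cdot 1^{2}\right)}{-21 - 45} \cdot 95 = \frac{16 + \left(7 - 7 \cdot 1\right)}{-66} \cdot 95 = \left(16 + \left(7 - 7\right)\right) \left(- \frac{1}{66}\right) 95 = \left(16 + 0\right) \left(- \frac{1}{66}\right) 95 = 16 \left(- \frac{1}{66}\right) 95 = \left(- \frac{8}{33}\right) 95 = - \frac{760}{33}$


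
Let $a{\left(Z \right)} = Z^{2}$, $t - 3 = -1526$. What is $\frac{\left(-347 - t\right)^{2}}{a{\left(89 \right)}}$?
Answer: $\frac{1382976}{7921} \approx 174.6$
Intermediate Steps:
$t = -1523$ ($t = 3 - 1526 = -1523$)
$\frac{\left(-347 - t\right)^{2}}{a{\left(89 \right)}} = \frac{\left(-347 - -1523\right)^{2}}{89^{2}} = \frac{\left(-347 + 1523\right)^{2}}{7921} = 1176^{2} \cdot \frac{1}{7921} = 1382976 \cdot \frac{1}{7921} = \frac{1382976}{7921}$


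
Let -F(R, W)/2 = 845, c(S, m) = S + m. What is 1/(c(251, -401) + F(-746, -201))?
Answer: -1/1840 ≈ -0.00054348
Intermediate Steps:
F(R, W) = -1690 (F(R, W) = -2*845 = -1690)
1/(c(251, -401) + F(-746, -201)) = 1/((251 - 401) - 1690) = 1/(-150 - 1690) = 1/(-1840) = -1/1840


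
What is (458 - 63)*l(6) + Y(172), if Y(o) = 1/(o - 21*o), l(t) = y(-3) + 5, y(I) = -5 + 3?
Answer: 4076399/3440 ≈ 1185.0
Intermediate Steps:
y(I) = -2
l(t) = 3 (l(t) = -2 + 5 = 3)
Y(o) = -1/(20*o) (Y(o) = 1/(-20*o) = -1/(20*o))
(458 - 63)*l(6) + Y(172) = (458 - 63)*3 - 1/20/172 = 395*3 - 1/20*1/172 = 1185 - 1/3440 = 4076399/3440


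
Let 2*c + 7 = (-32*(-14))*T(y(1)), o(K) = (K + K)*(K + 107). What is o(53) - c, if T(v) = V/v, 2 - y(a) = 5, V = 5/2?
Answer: 102901/6 ≈ 17150.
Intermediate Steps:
V = 5/2 (V = 5*(½) = 5/2 ≈ 2.5000)
y(a) = -3 (y(a) = 2 - 1*5 = 2 - 5 = -3)
o(K) = 2*K*(107 + K) (o(K) = (2*K)*(107 + K) = 2*K*(107 + K))
T(v) = 5/(2*v)
c = -1141/6 (c = -7/2 + ((-32*(-14))*((5/2)/(-3)))/2 = -7/2 + (448*((5/2)*(-⅓)))/2 = -7/2 + (448*(-⅚))/2 = -7/2 + (½)*(-1120/3) = -7/2 - 560/3 = -1141/6 ≈ -190.17)
o(53) - c = 2*53*(107 + 53) - 1*(-1141/6) = 2*53*160 + 1141/6 = 16960 + 1141/6 = 102901/6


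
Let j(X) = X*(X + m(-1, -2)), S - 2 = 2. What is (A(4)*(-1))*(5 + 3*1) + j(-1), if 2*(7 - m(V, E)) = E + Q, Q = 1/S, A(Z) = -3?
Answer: 137/8 ≈ 17.125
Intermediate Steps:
S = 4 (S = 2 + 2 = 4)
Q = 1/4 ≈ 0.25000
m(V, E) = 55/8 - E/2 (m(V, E) = 7 - (E + 1/4)/2 = 7 - (1/4 + E)/2 = 7 + (-1/8 - E/2) = 55/8 - E/2)
j(X) = X*(63/8 + X) (j(X) = X*(X + (55/8 - 1/2*(-2))) = X*(X + (55/8 + 1)) = X*(X + 63/8) = X*(63/8 + X))
(A(4)*(-1))*(5 + 3*1) + j(-1) = (-3*(-1))*(5 + 3*1) + (1/8)*(-1)*(63 + 8*(-1)) = 3*(5 + 3) + (1/8)*(-1)*(63 - 8) = 3*8 + (1/8)*(-1)*55 = 24 - 55/8 = 137/8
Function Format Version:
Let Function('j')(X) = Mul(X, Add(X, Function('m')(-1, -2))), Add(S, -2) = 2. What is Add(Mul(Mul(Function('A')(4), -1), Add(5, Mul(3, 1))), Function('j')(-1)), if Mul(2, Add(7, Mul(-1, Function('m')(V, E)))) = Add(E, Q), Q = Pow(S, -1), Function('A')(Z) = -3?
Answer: Rational(137, 8) ≈ 17.125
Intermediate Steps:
S = 4 (S = Add(2, 2) = 4)
Q = Rational(1, 4) (Q = Pow(4, -1) = Rational(1, 4) ≈ 0.25000)
Function('m')(V, E) = Add(Rational(55, 8), Mul(Rational(-1, 2), E)) (Function('m')(V, E) = Add(7, Mul(Rational(-1, 2), Add(E, Rational(1, 4)))) = Add(7, Mul(Rational(-1, 2), Add(Rational(1, 4), E))) = Add(7, Add(Rational(-1, 8), Mul(Rational(-1, 2), E))) = Add(Rational(55, 8), Mul(Rational(-1, 2), E)))
Function('j')(X) = Mul(X, Add(Rational(63, 8), X)) (Function('j')(X) = Mul(X, Add(X, Add(Rational(55, 8), Mul(Rational(-1, 2), -2)))) = Mul(X, Add(X, Add(Rational(55, 8), 1))) = Mul(X, Add(X, Rational(63, 8))) = Mul(X, Add(Rational(63, 8), X)))
Add(Mul(Mul(Function('A')(4), -1), Add(5, Mul(3, 1))), Function('j')(-1)) = Add(Mul(Mul(-3, -1), Add(5, Mul(3, 1))), Mul(Rational(1, 8), -1, Add(63, Mul(8, -1)))) = Add(Mul(3, Add(5, 3)), Mul(Rational(1, 8), -1, Add(63, -8))) = Add(Mul(3, 8), Mul(Rational(1, 8), -1, 55)) = Add(24, Rational(-55, 8)) = Rational(137, 8)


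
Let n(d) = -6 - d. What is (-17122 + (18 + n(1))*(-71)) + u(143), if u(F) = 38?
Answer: -17865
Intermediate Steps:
(-17122 + (18 + n(1))*(-71)) + u(143) = (-17122 + (18 + (-6 - 1*1))*(-71)) + 38 = (-17122 + (18 + (-6 - 1))*(-71)) + 38 = (-17122 + (18 - 7)*(-71)) + 38 = (-17122 + 11*(-71)) + 38 = (-17122 - 781) + 38 = -17903 + 38 = -17865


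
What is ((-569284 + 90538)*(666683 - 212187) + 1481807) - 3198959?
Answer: -217589859168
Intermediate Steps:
((-569284 + 90538)*(666683 - 212187) + 1481807) - 3198959 = (-478746*454496 + 1481807) - 3198959 = (-217588142016 + 1481807) - 3198959 = -217586660209 - 3198959 = -217589859168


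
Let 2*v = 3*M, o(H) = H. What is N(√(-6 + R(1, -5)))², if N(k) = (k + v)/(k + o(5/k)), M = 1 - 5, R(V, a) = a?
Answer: -275/36 + 11*I*√11/3 ≈ -7.6389 + 12.161*I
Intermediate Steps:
M = -4
v = -6 (v = (3*(-4))/2 = (½)*(-12) = -6)
N(k) = (-6 + k)/(k + 5/k) (N(k) = (k - 6)/(k + 5/k) = (-6 + k)/(k + 5/k))
N(√(-6 + R(1, -5)))² = (√(-6 - 5)*(-6 + √(-6 - 5))/(5 + (√(-6 - 5))²))² = (√(-11)*(-6 + √(-11))/(5 + (√(-11))²))² = ((I*√11)*(-6 + I*√11)/(5 + (I*√11)²))² = ((I*√11)*(-6 + I*√11)/(5 - 11))² = ((I*√11)*(-6 + I*√11)/(-6))² = ((I*√11)*(-⅙)*(-6 + I*√11))² = (-I*√11*(-6 + I*√11)/6)² = -11*(-6 + I*√11)²/36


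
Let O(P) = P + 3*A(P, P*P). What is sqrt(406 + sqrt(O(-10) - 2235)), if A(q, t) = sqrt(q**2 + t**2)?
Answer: sqrt(406 + I*sqrt(5)*sqrt(449 - 6*sqrt(101))) ≈ 20.179 + 1.0924*I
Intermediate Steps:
O(P) = P + 3*sqrt(P**2 + P**4) (O(P) = P + 3*sqrt(P**2 + (P*P)**2) = P + 3*sqrt(P**2 + (P**2)**2) = P + 3*sqrt(P**2 + P**4))
sqrt(406 + sqrt(O(-10) - 2235)) = sqrt(406 + sqrt((-10 + 3*sqrt((-10)**2 + (-10)**4)) - 2235)) = sqrt(406 + sqrt((-10 + 3*sqrt(100 + 10000)) - 2235)) = sqrt(406 + sqrt((-10 + 3*sqrt(10100)) - 2235)) = sqrt(406 + sqrt((-10 + 3*(10*sqrt(101))) - 2235)) = sqrt(406 + sqrt((-10 + 30*sqrt(101)) - 2235)) = sqrt(406 + sqrt(-2245 + 30*sqrt(101)))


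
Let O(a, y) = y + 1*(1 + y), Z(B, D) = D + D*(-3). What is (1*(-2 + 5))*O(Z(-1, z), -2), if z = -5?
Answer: -9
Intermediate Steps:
Z(B, D) = -2*D (Z(B, D) = D - 3*D = -2*D)
O(a, y) = 1 + 2*y (O(a, y) = y + (1 + y) = 1 + 2*y)
(1*(-2 + 5))*O(Z(-1, z), -2) = (1*(-2 + 5))*(1 + 2*(-2)) = (1*3)*(1 - 4) = 3*(-3) = -9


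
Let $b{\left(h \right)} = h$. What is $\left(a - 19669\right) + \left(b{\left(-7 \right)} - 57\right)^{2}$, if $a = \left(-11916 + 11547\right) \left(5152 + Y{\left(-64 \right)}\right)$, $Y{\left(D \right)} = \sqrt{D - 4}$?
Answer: $-1916661 - 738 i \sqrt{17} \approx -1.9167 \cdot 10^{6} - 3042.9 i$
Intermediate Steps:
$Y{\left(D \right)} = \sqrt{-4 + D}$
$a = -1901088 - 738 i \sqrt{17}$ ($a = \left(-11916 + 11547\right) \left(5152 + \sqrt{-4 - 64}\right) = - 369 \left(5152 + \sqrt{-68}\right) = - 369 \left(5152 + 2 i \sqrt{17}\right) = -1901088 - 738 i \sqrt{17} \approx -1.9011 \cdot 10^{6} - 3042.9 i$)
$\left(a - 19669\right) + \left(b{\left(-7 \right)} - 57\right)^{2} = \left(\left(-1901088 - 738 i \sqrt{17}\right) - 19669\right) + \left(-7 - 57\right)^{2} = \left(-1920757 - 738 i \sqrt{17}\right) + \left(-64\right)^{2} = \left(-1920757 - 738 i \sqrt{17}\right) + 4096 = -1916661 - 738 i \sqrt{17}$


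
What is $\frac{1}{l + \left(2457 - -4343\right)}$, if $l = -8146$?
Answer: $- \frac{1}{1346} \approx -0.00074294$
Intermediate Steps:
$\frac{1}{l + \left(2457 - -4343\right)} = \frac{1}{-8146 + \left(2457 - -4343\right)} = \frac{1}{-8146 + \left(2457 + 4343\right)} = \frac{1}{-8146 + 6800} = \frac{1}{-1346} = - \frac{1}{1346}$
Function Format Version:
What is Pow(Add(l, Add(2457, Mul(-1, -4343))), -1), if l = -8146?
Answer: Rational(-1, 1346) ≈ -0.00074294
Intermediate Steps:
Pow(Add(l, Add(2457, Mul(-1, -4343))), -1) = Pow(Add(-8146, Add(2457, Mul(-1, -4343))), -1) = Pow(Add(-8146, Add(2457, 4343)), -1) = Pow(Add(-8146, 6800), -1) = Pow(-1346, -1) = Rational(-1, 1346)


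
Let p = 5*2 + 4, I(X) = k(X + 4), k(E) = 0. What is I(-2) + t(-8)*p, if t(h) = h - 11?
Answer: -266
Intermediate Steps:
t(h) = -11 + h
I(X) = 0
p = 14 (p = 10 + 4 = 14)
I(-2) + t(-8)*p = 0 + (-11 - 8)*14 = 0 - 19*14 = 0 - 266 = -266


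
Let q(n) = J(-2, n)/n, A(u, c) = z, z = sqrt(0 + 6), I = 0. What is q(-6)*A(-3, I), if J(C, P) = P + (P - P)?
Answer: sqrt(6) ≈ 2.4495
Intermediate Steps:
z = sqrt(6) ≈ 2.4495
A(u, c) = sqrt(6)
J(C, P) = P (J(C, P) = P + 0 = P)
q(n) = 1 (q(n) = n/n = 1)
q(-6)*A(-3, I) = 1*sqrt(6) = sqrt(6)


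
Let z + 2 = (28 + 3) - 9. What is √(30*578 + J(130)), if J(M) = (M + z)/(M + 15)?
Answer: √14583810/29 ≈ 131.69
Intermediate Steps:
z = 20 (z = -2 + ((28 + 3) - 9) = -2 + (31 - 9) = -2 + 22 = 20)
J(M) = (20 + M)/(15 + M) (J(M) = (M + 20)/(M + 15) = (20 + M)/(15 + M))
√(30*578 + J(130)) = √(30*578 + (20 + 130)/(15 + 130)) = √(17340 + 150/145) = √(17340 + (1/145)*150) = √(17340 + 30/29) = √(502890/29) = √14583810/29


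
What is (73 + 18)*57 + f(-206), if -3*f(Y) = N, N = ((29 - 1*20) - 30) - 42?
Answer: 5208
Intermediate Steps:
N = -63 (N = ((29 - 20) - 30) - 42 = (9 - 30) - 42 = -21 - 42 = -63)
f(Y) = 21 (f(Y) = -⅓*(-63) = 21)
(73 + 18)*57 + f(-206) = (73 + 18)*57 + 21 = 91*57 + 21 = 5187 + 21 = 5208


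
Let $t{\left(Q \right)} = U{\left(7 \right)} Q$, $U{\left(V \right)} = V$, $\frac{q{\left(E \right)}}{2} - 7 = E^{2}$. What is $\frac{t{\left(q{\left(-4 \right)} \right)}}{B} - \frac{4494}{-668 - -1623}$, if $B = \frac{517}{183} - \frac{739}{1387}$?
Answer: $\frac{37718848881}{277829555} \approx 135.76$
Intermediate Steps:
$q{\left(E \right)} = 14 + 2 E^{2}$
$B = \frac{581842}{253821}$ ($B = 517 \cdot \frac{1}{183} - \frac{739}{1387} = \frac{517}{183} - \frac{739}{1387} = \frac{581842}{253821} \approx 2.2923$)
$t{\left(Q \right)} = 7 Q$
$\frac{t{\left(q{\left(-4 \right)} \right)}}{B} - \frac{4494}{-668 - -1623} = \frac{7 \left(14 + 2 \left(-4\right)^{2}\right)}{\frac{581842}{253821}} - \frac{4494}{-668 - -1623} = 7 \left(14 + 2 \cdot 16\right) \frac{253821}{581842} - \frac{4494}{-668 + 1623} = 7 \left(14 + 32\right) \frac{253821}{581842} - \frac{4494}{955} = 7 \cdot 46 \cdot \frac{253821}{581842} - \frac{4494}{955} = 322 \cdot \frac{253821}{581842} - \frac{4494}{955} = \frac{40865181}{290921} - \frac{4494}{955} = \frac{37718848881}{277829555}$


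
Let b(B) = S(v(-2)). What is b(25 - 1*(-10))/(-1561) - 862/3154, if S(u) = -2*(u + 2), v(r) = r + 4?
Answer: -660175/2461697 ≈ -0.26818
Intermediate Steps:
v(r) = 4 + r
S(u) = -4 - 2*u (S(u) = -2*(2 + u) = -4 - 2*u)
b(B) = -8 (b(B) = -4 - 2*(4 - 2) = -4 - 2*2 = -4 - 4 = -8)
b(25 - 1*(-10))/(-1561) - 862/3154 = -8/(-1561) - 862/3154 = -8*(-1/1561) - 862*1/3154 = 8/1561 - 431/1577 = -660175/2461697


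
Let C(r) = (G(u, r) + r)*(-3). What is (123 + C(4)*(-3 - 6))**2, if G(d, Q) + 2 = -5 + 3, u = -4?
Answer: 15129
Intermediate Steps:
G(d, Q) = -4 (G(d, Q) = -2 + (-5 + 3) = -2 - 2 = -4)
C(r) = 12 - 3*r (C(r) = (-4 + r)*(-3) = 12 - 3*r)
(123 + C(4)*(-3 - 6))**2 = (123 + (12 - 3*4)*(-3 - 6))**2 = (123 + (12 - 12)*(-9))**2 = (123 + 0*(-9))**2 = (123 + 0)**2 = 123**2 = 15129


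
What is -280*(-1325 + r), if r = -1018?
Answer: 656040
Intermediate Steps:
-280*(-1325 + r) = -280*(-1325 - 1018) = -280*(-2343) = 656040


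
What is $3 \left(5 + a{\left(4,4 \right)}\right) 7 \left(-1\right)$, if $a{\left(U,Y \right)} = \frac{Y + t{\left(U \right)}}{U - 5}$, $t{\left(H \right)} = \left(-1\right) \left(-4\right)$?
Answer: $63$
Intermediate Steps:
$t{\left(H \right)} = 4$
$a{\left(U,Y \right)} = \frac{4 + Y}{-5 + U}$ ($a{\left(U,Y \right)} = \frac{Y + 4}{U - 5} = \frac{4 + Y}{-5 + U}$)
$3 \left(5 + a{\left(4,4 \right)}\right) 7 \left(-1\right) = 3 \left(5 + \frac{4 + 4}{-5 + 4}\right) 7 \left(-1\right) = 3 \left(5 + \frac{1}{-1} \cdot 8\right) 7 \left(-1\right) = 3 \left(5 - 8\right) 7 \left(-1\right) = 3 \left(-3\right) 7 \left(-1\right) = \left(-9\right) 7 \left(-1\right) = \left(-63\right) \left(-1\right) = 63$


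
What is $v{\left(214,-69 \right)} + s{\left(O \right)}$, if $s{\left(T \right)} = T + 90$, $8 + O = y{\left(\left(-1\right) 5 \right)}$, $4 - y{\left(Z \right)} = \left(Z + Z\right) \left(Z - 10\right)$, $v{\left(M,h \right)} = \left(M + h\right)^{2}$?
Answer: $20961$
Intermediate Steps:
$y{\left(Z \right)} = 4 - 2 Z \left(-10 + Z\right)$ ($y{\left(Z \right)} = 4 - \left(Z + Z\right) \left(Z - 10\right) = 4 - 2 Z \left(-10 + Z\right)$)
$O = -154$ ($O = -8 + \left(4 - 2 \left(\left(-1\right) 5\right)^{2} + 20 \left(\left(-1\right) 5\right)\right) = -8 + \left(4 - 2 \left(-5\right)^{2} + 20 \left(-5\right)\right) = -8 - 146 = -154$)
$s{\left(T \right)} = 90 + T$
$v{\left(214,-69 \right)} + s{\left(O \right)} = \left(214 - 69\right)^{2} + \left(90 - 154\right) = 145^{2} - 64 = 21025 - 64 = 20961$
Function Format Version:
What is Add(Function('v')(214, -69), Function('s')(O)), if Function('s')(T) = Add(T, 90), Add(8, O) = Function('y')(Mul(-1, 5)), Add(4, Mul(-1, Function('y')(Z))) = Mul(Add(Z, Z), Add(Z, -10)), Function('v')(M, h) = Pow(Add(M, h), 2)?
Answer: 20961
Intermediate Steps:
Function('y')(Z) = Add(4, Mul(-2, Z, Add(-10, Z))) (Function('y')(Z) = Add(4, Mul(-1, Mul(Add(Z, Z), Add(Z, -10)))) = Add(4, Mul(-1, Mul(Mul(2, Z), Add(-10, Z)))) = Add(4, Mul(-1, Mul(2, Z, Add(-10, Z)))) = Add(4, Mul(-2, Z, Add(-10, Z))))
O = -154 (O = Add(-8, Add(4, Mul(-2, Pow(Mul(-1, 5), 2)), Mul(20, Mul(-1, 5)))) = Add(-8, Add(4, Mul(-2, Pow(-5, 2)), Mul(20, -5))) = Add(-8, Add(4, Mul(-2, 25), -100)) = Add(-8, Add(4, -50, -100)) = Add(-8, -146) = -154)
Function('s')(T) = Add(90, T)
Add(Function('v')(214, -69), Function('s')(O)) = Add(Pow(Add(214, -69), 2), Add(90, -154)) = Add(Pow(145, 2), -64) = Add(21025, -64) = 20961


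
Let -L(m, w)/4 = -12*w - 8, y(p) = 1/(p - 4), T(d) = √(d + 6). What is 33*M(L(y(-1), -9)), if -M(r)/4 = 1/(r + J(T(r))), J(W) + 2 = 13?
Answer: 132/389 ≈ 0.33933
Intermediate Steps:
T(d) = √(6 + d)
J(W) = 11 (J(W) = -2 + 13 = 11)
y(p) = 1/(-4 + p)
L(m, w) = 32 + 48*w (L(m, w) = -4*(-12*w - 8) = -4*(-8 - 12*w) = 32 + 48*w)
M(r) = -4/(11 + r) (M(r) = -4/(r + 11) = -4/(11 + r))
33*M(L(y(-1), -9)) = 33*(-4/(11 + (32 + 48*(-9)))) = 33*(-4/(11 + (32 - 432))) = 33*(-4/(11 - 400)) = 33*(-4/(-389)) = 33*(-4*(-1/389)) = 33*(4/389) = 132/389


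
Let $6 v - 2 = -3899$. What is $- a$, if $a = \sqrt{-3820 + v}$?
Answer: $- \frac{i \sqrt{17878}}{2} \approx - 66.854 i$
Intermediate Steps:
$v = - \frac{1299}{2}$ ($v = \frac{1}{3} + \frac{1}{6} \left(-3899\right) = \frac{1}{3} - \frac{3899}{6} = - \frac{1299}{2} \approx -649.5$)
$a = \frac{i \sqrt{17878}}{2}$ ($a = \sqrt{-3820 - \frac{1299}{2}} = \sqrt{- \frac{8939}{2}} = \frac{i \sqrt{17878}}{2} \approx 66.854 i$)
$- a = - \frac{i \sqrt{17878}}{2}$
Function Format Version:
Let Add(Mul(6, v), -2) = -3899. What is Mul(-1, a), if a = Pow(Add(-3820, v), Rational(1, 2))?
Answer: Mul(Rational(-1, 2), I, Pow(17878, Rational(1, 2))) ≈ Mul(-66.854, I)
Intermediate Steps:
v = Rational(-1299, 2) (v = Add(Rational(1, 3), Mul(Rational(1, 6), -3899)) = Add(Rational(1, 3), Rational(-3899, 6)) = Rational(-1299, 2) ≈ -649.50)
a = Mul(Rational(1, 2), I, Pow(17878, Rational(1, 2))) (a = Pow(Add(-3820, Rational(-1299, 2)), Rational(1, 2)) = Pow(Rational(-8939, 2), Rational(1, 2)) = Mul(Rational(1, 2), I, Pow(17878, Rational(1, 2))) ≈ Mul(66.854, I))
Mul(-1, a) = Mul(-1, Mul(Rational(1, 2), I, Pow(17878, Rational(1, 2)))) = Mul(Rational(-1, 2), I, Pow(17878, Rational(1, 2)))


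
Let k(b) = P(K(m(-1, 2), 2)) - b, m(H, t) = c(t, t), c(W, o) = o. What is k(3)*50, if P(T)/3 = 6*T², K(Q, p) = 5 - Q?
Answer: 7950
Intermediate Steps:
m(H, t) = t
P(T) = 18*T² (P(T) = 3*(6*T²) = 18*T²)
k(b) = 162 - b (k(b) = 18*(5 - 1*2)² - b = 18*(5 - 2)² - b = 18*3² - b = 18*9 - b = 162 - b)
k(3)*50 = (162 - 1*3)*50 = (162 - 3)*50 = 159*50 = 7950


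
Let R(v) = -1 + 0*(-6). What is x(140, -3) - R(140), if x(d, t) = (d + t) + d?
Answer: 278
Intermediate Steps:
x(d, t) = t + 2*d
R(v) = -1 (R(v) = -1 + 0 = -1)
x(140, -3) - R(140) = (-3 + 2*140) - 1*(-1) = (-3 + 280) + 1 = 277 + 1 = 278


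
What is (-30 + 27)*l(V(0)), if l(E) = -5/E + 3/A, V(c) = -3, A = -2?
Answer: -1/2 ≈ -0.50000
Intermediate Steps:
l(E) = -3/2 - 5/E (l(E) = -5/E + 3/(-2) = -5/E + 3*(-1/2) = -5/E - 3/2 = -3/2 - 5/E)
(-30 + 27)*l(V(0)) = (-30 + 27)*(-3/2 - 5/(-3)) = -3*(-3/2 - 5*(-1/3)) = -3*(-3/2 + 5/3) = -3*1/6 = -1/2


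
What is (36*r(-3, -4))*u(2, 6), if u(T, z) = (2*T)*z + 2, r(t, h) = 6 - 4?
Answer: 1872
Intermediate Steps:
r(t, h) = 2
u(T, z) = 2 + 2*T*z (u(T, z) = 2*T*z + 2 = 2 + 2*T*z)
(36*r(-3, -4))*u(2, 6) = (36*2)*(2 + 2*2*6) = 72*(2 + 24) = 72*26 = 1872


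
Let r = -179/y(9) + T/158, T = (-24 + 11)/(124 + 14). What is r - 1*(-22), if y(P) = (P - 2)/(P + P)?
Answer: -66894763/152628 ≈ -438.29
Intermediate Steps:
T = -13/138 ≈ -0.094203
y(P) = (-2 + P)/(2*P) (y(P) = (-2 + P)/((2*P)) = (-2 + P)*(1/(2*P)) = (-2 + P)/(2*P))
r = -70252579/152628 (r = -179*18/(-2 + 9) - 13/138/158 = -179/((1/2)*(1/9)*7) - 13/138*1/158 = -179/7/18 - 13/21804 = -179*18/7 - 13/21804 = -3222/7 - 13/21804 = -70252579/152628 ≈ -460.29)
r - 1*(-22) = -70252579/152628 - 1*(-22) = -70252579/152628 + 22 = -66894763/152628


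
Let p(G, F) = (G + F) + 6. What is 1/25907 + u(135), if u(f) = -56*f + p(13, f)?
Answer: -191867241/25907 ≈ -7406.0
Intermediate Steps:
p(G, F) = 6 + F + G (p(G, F) = (F + G) + 6 = 6 + F + G)
u(f) = 19 - 55*f (u(f) = -56*f + (6 + f + 13) = -56*f + (19 + f) = 19 - 55*f)
1/25907 + u(135) = 1/25907 + (19 - 55*135) = 1/25907 + (19 - 7425) = 1/25907 - 7406 = -191867241/25907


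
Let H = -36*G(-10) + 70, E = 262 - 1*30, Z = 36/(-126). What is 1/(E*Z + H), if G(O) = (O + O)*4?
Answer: 7/20186 ≈ 0.00034678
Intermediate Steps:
Z = -2/7 (Z = 36*(-1/126) = -2/7 ≈ -0.28571)
E = 232 (E = 262 - 30 = 232)
G(O) = 8*O (G(O) = (2*O)*4 = 8*O)
H = 2950 (H = -288*(-10) + 70 = -36*(-80) + 70 = 2880 + 70 = 2950)
1/(E*Z + H) = 1/(232*(-2/7) + 2950) = 1/(-464/7 + 2950) = 1/(20186/7) = 7/20186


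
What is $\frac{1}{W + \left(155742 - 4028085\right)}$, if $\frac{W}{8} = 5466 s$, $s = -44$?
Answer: $- \frac{1}{5796375} \approx -1.7252 \cdot 10^{-7}$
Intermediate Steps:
$W = -1924032$ ($W = 8 \cdot 5466 \left(-44\right) = 8 \left(-240504\right) = -1924032$)
$\frac{1}{W + \left(155742 - 4028085\right)} = \frac{1}{-1924032 + \left(155742 - 4028085\right)} = \frac{1}{-1924032 - 3872343} = \frac{1}{-5796375} = - \frac{1}{5796375}$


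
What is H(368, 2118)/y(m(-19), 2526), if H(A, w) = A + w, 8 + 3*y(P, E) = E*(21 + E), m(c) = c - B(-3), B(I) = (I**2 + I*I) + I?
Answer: 3729/3216857 ≈ 0.0011592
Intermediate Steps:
B(I) = I + 2*I**2 (B(I) = (I**2 + I**2) + I = 2*I**2 + I = I + 2*I**2)
m(c) = -15 + c (m(c) = c - (-3)*(1 + 2*(-3)) = c - (-3)*(1 - 6) = c - (-3)*(-5) = c - 1*15 = c - 15 = -15 + c)
y(P, E) = -8/3 + E*(21 + E)/3 (y(P, E) = -8/3 + (E*(21 + E))/3 = -8/3 + E*(21 + E)/3)
H(368, 2118)/y(m(-19), 2526) = (368 + 2118)/(-8/3 + 7*2526 + (1/3)*2526**2) = 2486/(-8/3 + 17682 + (1/3)*6380676) = 2486/(-8/3 + 17682 + 2126892) = 2486/(6433714/3) = 2486*(3/6433714) = 3729/3216857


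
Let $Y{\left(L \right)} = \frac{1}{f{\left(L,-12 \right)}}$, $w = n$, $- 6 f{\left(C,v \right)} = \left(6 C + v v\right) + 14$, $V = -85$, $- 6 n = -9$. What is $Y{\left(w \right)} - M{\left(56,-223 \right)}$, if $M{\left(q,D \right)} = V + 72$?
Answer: $\frac{2165}{167} \approx 12.964$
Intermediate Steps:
$n = \frac{3}{2}$ ($n = \left(- \frac{1}{6}\right) \left(-9\right) = \frac{3}{2} \approx 1.5$)
$f{\left(C,v \right)} = - \frac{7}{3} - C - \frac{v^{2}}{6}$ ($f{\left(C,v \right)} = - \frac{\left(6 C + v v\right) + 14}{6} = - \frac{\left(6 C + v^{2}\right) + 14}{6} = - \frac{\left(v^{2} + 6 C\right) + 14}{6} = - \frac{14 + v^{2} + 6 C}{6} = - \frac{7}{3} - C - \frac{v^{2}}{6}$)
$M{\left(q,D \right)} = -13$ ($M{\left(q,D \right)} = -85 + 72 = -13$)
$w = \frac{3}{2} \approx 1.5$
$Y{\left(L \right)} = \frac{1}{- \frac{79}{3} - L}$ ($Y{\left(L \right)} = \frac{1}{- \frac{7}{3} - L - \frac{\left(-12\right)^{2}}{6}} = \frac{1}{- \frac{7}{3} - L - 24} = \frac{1}{- \frac{79}{3} - L}$)
$Y{\left(w \right)} - M{\left(56,-223 \right)} = - \frac{3}{79 + 3 \cdot \frac{3}{2}} - -13 = - \frac{3}{79 + \frac{9}{2}} + 13 = - \frac{3}{\frac{167}{2}} + 13 = \left(-3\right) \frac{2}{167} + 13 = - \frac{6}{167} + 13 = \frac{2165}{167}$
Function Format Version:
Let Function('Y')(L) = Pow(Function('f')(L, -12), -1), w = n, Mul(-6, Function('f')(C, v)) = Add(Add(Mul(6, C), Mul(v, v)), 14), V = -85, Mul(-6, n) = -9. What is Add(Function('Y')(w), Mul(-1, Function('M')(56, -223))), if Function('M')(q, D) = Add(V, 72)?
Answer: Rational(2165, 167) ≈ 12.964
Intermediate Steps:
n = Rational(3, 2) (n = Mul(Rational(-1, 6), -9) = Rational(3, 2) ≈ 1.5000)
Function('f')(C, v) = Add(Rational(-7, 3), Mul(-1, C), Mul(Rational(-1, 6), Pow(v, 2))) (Function('f')(C, v) = Mul(Rational(-1, 6), Add(Add(Mul(6, C), Mul(v, v)), 14)) = Mul(Rational(-1, 6), Add(Add(Mul(6, C), Pow(v, 2)), 14)) = Mul(Rational(-1, 6), Add(Add(Pow(v, 2), Mul(6, C)), 14)) = Mul(Rational(-1, 6), Add(14, Pow(v, 2), Mul(6, C))) = Add(Rational(-7, 3), Mul(-1, C), Mul(Rational(-1, 6), Pow(v, 2))))
Function('M')(q, D) = -13 (Function('M')(q, D) = Add(-85, 72) = -13)
w = Rational(3, 2) ≈ 1.5000
Function('Y')(L) = Pow(Add(Rational(-79, 3), Mul(-1, L)), -1) (Function('Y')(L) = Pow(Add(Rational(-7, 3), Mul(-1, L), Mul(Rational(-1, 6), Pow(-12, 2))), -1) = Pow(Add(Rational(-7, 3), Mul(-1, L), Mul(Rational(-1, 6), 144)), -1) = Pow(Add(Rational(-7, 3), Mul(-1, L), -24), -1) = Pow(Add(Rational(-79, 3), Mul(-1, L)), -1))
Add(Function('Y')(w), Mul(-1, Function('M')(56, -223))) = Add(Mul(-3, Pow(Add(79, Mul(3, Rational(3, 2))), -1)), Mul(-1, -13)) = Add(Mul(-3, Pow(Add(79, Rational(9, 2)), -1)), 13) = Add(Mul(-3, Pow(Rational(167, 2), -1)), 13) = Add(Mul(-3, Rational(2, 167)), 13) = Add(Rational(-6, 167), 13) = Rational(2165, 167)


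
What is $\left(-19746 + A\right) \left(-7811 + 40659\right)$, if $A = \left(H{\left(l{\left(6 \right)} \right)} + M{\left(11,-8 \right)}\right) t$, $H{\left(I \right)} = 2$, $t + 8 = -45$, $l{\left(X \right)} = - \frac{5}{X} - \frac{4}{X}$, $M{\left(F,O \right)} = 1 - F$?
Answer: $-634689056$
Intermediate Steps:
$l{\left(X \right)} = - \frac{9}{X}$
$t = -53$ ($t = -8 - 45 = -53$)
$A = 424$ ($A = \left(2 + \left(1 - 11\right)\right) \left(-53\right) = \left(2 - 10\right) \left(-53\right) = \left(-8\right) \left(-53\right) = 424$)
$\left(-19746 + A\right) \left(-7811 + 40659\right) = \left(-19746 + 424\right) \left(-7811 + 40659\right) = \left(-19322\right) 32848 = -634689056$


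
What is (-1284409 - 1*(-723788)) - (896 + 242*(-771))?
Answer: -374935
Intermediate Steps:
(-1284409 - 1*(-723788)) - (896 + 242*(-771)) = (-1284409 + 723788) - (896 - 186582) = -560621 - 1*(-185686) = -560621 + 185686 = -374935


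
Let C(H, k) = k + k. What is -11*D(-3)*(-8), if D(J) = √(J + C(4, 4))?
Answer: 88*√5 ≈ 196.77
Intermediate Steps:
C(H, k) = 2*k
D(J) = √(8 + J) (D(J) = √(J + 2*4) = √(J + 8) = √(8 + J))
-11*D(-3)*(-8) = -11*√(8 - 3)*(-8) = -11*√5*(-8) = 88*√5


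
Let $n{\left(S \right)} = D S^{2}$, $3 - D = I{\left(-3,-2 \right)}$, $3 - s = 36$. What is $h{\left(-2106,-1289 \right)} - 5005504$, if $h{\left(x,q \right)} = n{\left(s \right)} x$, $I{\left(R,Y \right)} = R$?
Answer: $-18766108$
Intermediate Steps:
$s = -33$ ($s = 3 - 36 = -33$)
$D = 6$ ($D = 3 - -3 = 3 + 3 = 6$)
$n{\left(S \right)} = 6 S^{2}$
$h{\left(x,q \right)} = 6534 x$ ($h{\left(x,q \right)} = 6 \left(-33\right)^{2} x = 6 \cdot 1089 x = 6534 x$)
$h{\left(-2106,-1289 \right)} - 5005504 = 6534 \left(-2106\right) - 5005504 = -13760604 - 5005504 = -18766108$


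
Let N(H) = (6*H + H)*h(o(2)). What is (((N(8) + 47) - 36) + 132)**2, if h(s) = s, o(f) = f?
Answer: 65025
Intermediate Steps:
N(H) = 14*H (N(H) = (6*H + H)*2 = (7*H)*2 = 14*H)
(((N(8) + 47) - 36) + 132)**2 = (((14*8 + 47) - 36) + 132)**2 = (((112 + 47) - 36) + 132)**2 = ((159 - 36) + 132)**2 = (123 + 132)**2 = 255**2 = 65025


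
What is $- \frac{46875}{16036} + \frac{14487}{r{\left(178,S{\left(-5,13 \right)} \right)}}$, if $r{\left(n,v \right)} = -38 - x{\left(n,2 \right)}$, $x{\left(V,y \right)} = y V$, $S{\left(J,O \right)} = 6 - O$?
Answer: $- \frac{125391141}{3159092} \approx -39.692$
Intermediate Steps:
$x{\left(V,y \right)} = V y$
$r{\left(n,v \right)} = -38 - 2 n$ ($r{\left(n,v \right)} = -38 - n 2 = -38 - 2 n$)
$- \frac{46875}{16036} + \frac{14487}{r{\left(178,S{\left(-5,13 \right)} \right)}} = - \frac{46875}{16036} + \frac{14487}{-38 - 356} = \left(-46875\right) \frac{1}{16036} + \frac{14487}{-38 - 356} = - \frac{46875}{16036} + \frac{14487}{-394} = - \frac{46875}{16036} + 14487 \left(- \frac{1}{394}\right) = - \frac{46875}{16036} - \frac{14487}{394} = - \frac{125391141}{3159092}$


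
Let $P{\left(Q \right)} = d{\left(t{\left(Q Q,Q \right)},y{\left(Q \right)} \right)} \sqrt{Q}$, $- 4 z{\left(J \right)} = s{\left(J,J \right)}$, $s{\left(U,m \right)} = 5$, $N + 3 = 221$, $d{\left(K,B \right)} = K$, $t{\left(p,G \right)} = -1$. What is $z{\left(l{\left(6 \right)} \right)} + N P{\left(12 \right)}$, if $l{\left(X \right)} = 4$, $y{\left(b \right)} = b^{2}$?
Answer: $- \frac{5}{4} - 436 \sqrt{3} \approx -756.42$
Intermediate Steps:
$N = 218$ ($N = -3 + 221 = 218$)
$z{\left(J \right)} = - \frac{5}{4}$ ($z{\left(J \right)} = \left(- \frac{1}{4}\right) 5 = - \frac{5}{4}$)
$P{\left(Q \right)} = - \sqrt{Q}$
$z{\left(l{\left(6 \right)} \right)} + N P{\left(12 \right)} = - \frac{5}{4} + 218 \left(- \sqrt{12}\right) = - \frac{5}{4} + 218 \left(- 2 \sqrt{3}\right) = - \frac{5}{4} - 436 \sqrt{3}$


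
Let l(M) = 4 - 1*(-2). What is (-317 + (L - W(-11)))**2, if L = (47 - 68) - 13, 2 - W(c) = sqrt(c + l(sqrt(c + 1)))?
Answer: (353 - I*sqrt(5))**2 ≈ 1.246e+5 - 1579.0*I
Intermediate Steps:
l(M) = 6 (l(M) = 4 + 2 = 6)
W(c) = 2 - sqrt(6 + c) (W(c) = 2 - sqrt(c + 6) = 2 - sqrt(6 + c))
L = -34 (L = -21 - 13 = -34)
(-317 + (L - W(-11)))**2 = (-317 + (-34 - (2 - sqrt(6 - 11))))**2 = (-317 + (-34 - (2 - sqrt(-5))))**2 = (-317 + (-34 - (2 - I*sqrt(5))))**2 = (-317 + (-34 + (-2 + I*sqrt(5))))**2 = (-317 + (-36 + I*sqrt(5)))**2 = (-353 + I*sqrt(5))**2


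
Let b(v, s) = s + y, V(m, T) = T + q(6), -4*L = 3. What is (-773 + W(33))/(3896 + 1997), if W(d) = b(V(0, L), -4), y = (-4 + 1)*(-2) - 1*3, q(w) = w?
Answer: -774/5893 ≈ -0.13134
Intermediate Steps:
L = -¾ (L = -¼*3 = -¾ ≈ -0.75000)
V(m, T) = 6 + T (V(m, T) = T + 6 = 6 + T)
y = 3 (y = -3*(-2) - 3 = 6 - 3 = 3)
b(v, s) = 3 + s (b(v, s) = s + 3 = 3 + s)
W(d) = -1 (W(d) = 3 - 4 = -1)
(-773 + W(33))/(3896 + 1997) = (-773 - 1)/(3896 + 1997) = -774/5893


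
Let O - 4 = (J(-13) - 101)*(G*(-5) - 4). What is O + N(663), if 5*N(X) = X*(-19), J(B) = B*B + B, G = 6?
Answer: -21927/5 ≈ -4385.4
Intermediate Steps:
J(B) = B + B² (J(B) = B² + B = B + B²)
O = -1866 (O = 4 + (-13*(1 - 13) - 101)*(6*(-5) - 4) = 4 + (-13*(-12) - 101)*(-30 - 4) = 4 + (156 - 101)*(-34) = 4 + 55*(-34) = 4 - 1870 = -1866)
N(X) = -19*X/5 (N(X) = (X*(-19))/5 = (-19*X)/5 = -19*X/5)
O + N(663) = -1866 - 19/5*663 = -1866 - 12597/5 = -21927/5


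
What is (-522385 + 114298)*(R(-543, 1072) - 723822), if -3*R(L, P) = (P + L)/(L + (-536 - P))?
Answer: 211789119898091/717 ≈ 2.9538e+11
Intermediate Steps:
R(L, P) = -(L + P)/(3*(-536 + L - P)) (R(L, P) = -(P + L)/(3*(L + (-536 - P))) = -(L + P)/(3*(-536 + L - P)))
(-522385 + 114298)*(R(-543, 1072) - 723822) = (-522385 + 114298)*((-543 + 1072)/(3*(536 + 1072 - 1*(-543))) - 723822) = -408087*((⅓)*529/(536 + 1072 + 543) - 723822) = -408087*((⅓)*529/2151 - 723822) = -408087*((⅓)*(1/2151)*529 - 723822) = -408087*(529/6453 - 723822) = -408087*(-4670822837/6453) = 211789119898091/717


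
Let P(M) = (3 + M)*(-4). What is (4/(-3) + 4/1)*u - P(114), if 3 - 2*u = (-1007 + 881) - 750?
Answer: 1640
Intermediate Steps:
P(M) = -12 - 4*M
u = 879/2 (u = 3/2 - ((-1007 + 881) - 750)/2 = 3/2 - (-126 - 750)/2 = 3/2 - ½*(-876) = 3/2 + 438 = 879/2 ≈ 439.50)
(4/(-3) + 4/1)*u - P(114) = (4/(-3) + 4/1)*(879/2) - (-12 - 4*114) = (4*(-⅓) + 4*1)*(879/2) - (-12 - 456) = (-4/3 + 4)*(879/2) - 1*(-468) = (8/3)*(879/2) + 468 = 1172 + 468 = 1640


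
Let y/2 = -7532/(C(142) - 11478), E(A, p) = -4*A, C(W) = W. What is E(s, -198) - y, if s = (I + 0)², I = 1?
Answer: -7551/1417 ≈ -5.3289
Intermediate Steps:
s = 1 (s = (1 + 0)² = 1² = 1)
y = 1883/1417 (y = 2*(-7532/(142 - 11478)) = 2*(-7532/(-11336)) = 2*(-7532*(-1/11336)) = 2*(1883/2834) = 1883/1417 ≈ 1.3289)
E(s, -198) - y = -4*1 - 1*1883/1417 = -4 - 1883/1417 = -7551/1417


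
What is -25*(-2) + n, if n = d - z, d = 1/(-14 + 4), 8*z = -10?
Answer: 1023/20 ≈ 51.150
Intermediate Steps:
z = -5/4 (z = (⅛)*(-10) = -5/4 ≈ -1.2500)
d = -⅒ (d = 1/(-10) = -⅒ ≈ -0.10000)
n = 23/20 (n = -⅒ - 1*(-5/4) = -⅒ + 5/4 = 23/20 ≈ 1.1500)
-25*(-2) + n = -25*(-2) + 23/20 = 50 + 23/20 = 1023/20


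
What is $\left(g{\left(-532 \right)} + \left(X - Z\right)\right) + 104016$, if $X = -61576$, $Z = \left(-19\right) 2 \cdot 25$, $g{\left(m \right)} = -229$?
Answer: $43161$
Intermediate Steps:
$Z = -950$ ($Z = \left(-38\right) 25 = -950$)
$\left(g{\left(-532 \right)} + \left(X - Z\right)\right) + 104016 = \left(-229 - 60626\right) + 104016 = -60855 + 104016 = 43161$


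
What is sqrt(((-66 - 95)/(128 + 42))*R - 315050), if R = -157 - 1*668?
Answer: I*sqrt(363294590)/34 ≈ 560.6*I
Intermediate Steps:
R = -825 (R = -157 - 668 = -825)
sqrt(((-66 - 95)/(128 + 42))*R - 315050) = sqrt(((-66 - 95)/(128 + 42))*(-825) - 315050) = sqrt(-161/170*(-825) - 315050) = sqrt(26565/34 - 315050) = sqrt(-10685135/34) = I*sqrt(363294590)/34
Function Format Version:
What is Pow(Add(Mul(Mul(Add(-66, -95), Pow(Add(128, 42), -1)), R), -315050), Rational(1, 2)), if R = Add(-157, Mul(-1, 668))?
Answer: Mul(Rational(1, 34), I, Pow(363294590, Rational(1, 2))) ≈ Mul(560.60, I)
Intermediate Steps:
R = -825 (R = Add(-157, -668) = -825)
Pow(Add(Mul(Mul(Add(-66, -95), Pow(Add(128, 42), -1)), R), -315050), Rational(1, 2)) = Pow(Add(Mul(Mul(Add(-66, -95), Pow(Add(128, 42), -1)), -825), -315050), Rational(1, 2)) = Pow(Add(Mul(Mul(-161, Pow(170, -1)), -825), -315050), Rational(1, 2)) = Pow(Add(Mul(Mul(-161, Rational(1, 170)), -825), -315050), Rational(1, 2)) = Pow(Add(Mul(Rational(-161, 170), -825), -315050), Rational(1, 2)) = Pow(Add(Rational(26565, 34), -315050), Rational(1, 2)) = Pow(Rational(-10685135, 34), Rational(1, 2)) = Mul(Rational(1, 34), I, Pow(363294590, Rational(1, 2)))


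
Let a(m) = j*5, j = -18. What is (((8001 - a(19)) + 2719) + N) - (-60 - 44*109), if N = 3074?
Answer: 18740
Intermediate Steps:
a(m) = -90 (a(m) = -18*5 = -90)
(((8001 - a(19)) + 2719) + N) - (-60 - 44*109) = (((8001 - 1*(-90)) + 2719) + 3074) - (-60 - 44*109) = (((8001 + 90) + 2719) + 3074) - (-60 - 4796) = ((8091 + 2719) + 3074) - 1*(-4856) = (10810 + 3074) + 4856 = 13884 + 4856 = 18740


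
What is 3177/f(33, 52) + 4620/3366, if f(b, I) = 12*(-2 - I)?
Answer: -4321/1224 ≈ -3.5302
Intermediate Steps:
f(b, I) = -24 - 12*I
3177/f(33, 52) + 4620/3366 = 3177/(-24 - 12*52) + 4620/3366 = 3177/(-24 - 624) + 4620*(1/3366) = 3177/(-648) + 70/51 = 3177*(-1/648) + 70/51 = -353/72 + 70/51 = -4321/1224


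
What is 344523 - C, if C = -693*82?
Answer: 401349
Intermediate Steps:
C = -56826
344523 - C = 344523 - 1*(-56826) = 344523 + 56826 = 401349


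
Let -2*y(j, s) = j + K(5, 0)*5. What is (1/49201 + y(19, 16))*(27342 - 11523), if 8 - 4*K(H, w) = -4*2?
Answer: -30354082503/98402 ≈ -3.0847e+5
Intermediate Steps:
K(H, w) = 4 (K(H, w) = 2 - (-1)*2 = 2 - 1/4*(-8) = 2 + 2 = 4)
y(j, s) = -10 - j/2 (y(j, s) = -(j + 4*5)/2 = -(j + 20)/2 = -(20 + j)/2 = -10 - j/2)
(1/49201 + y(19, 16))*(27342 - 11523) = (1/49201 + (-10 - 1/2*19))*(27342 - 11523) = (1/49201 + (-10 - 19/2))*15819 = (1/49201 - 39/2)*15819 = -1918837/98402*15819 = -30354082503/98402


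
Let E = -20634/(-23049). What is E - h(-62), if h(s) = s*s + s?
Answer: -29050228/7683 ≈ -3781.1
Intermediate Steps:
E = 6878/7683 (E = -20634*(-1/23049) = 6878/7683 ≈ 0.89522)
h(s) = s + s² (h(s) = s² + s = s + s²)
E - h(-62) = 6878/7683 - (-62)*(1 - 62) = 6878/7683 - (-62)*(-61) = 6878/7683 - 1*3782 = 6878/7683 - 3782 = -29050228/7683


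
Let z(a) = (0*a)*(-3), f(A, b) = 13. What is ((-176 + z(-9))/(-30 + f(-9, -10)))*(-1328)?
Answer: -233728/17 ≈ -13749.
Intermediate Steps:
z(a) = 0 (z(a) = 0*(-3) = 0)
((-176 + z(-9))/(-30 + f(-9, -10)))*(-1328) = ((-176 + 0)/(-30 + 13))*(-1328) = -176/(-17)*(-1328) = -176*(-1/17)*(-1328) = (176/17)*(-1328) = -233728/17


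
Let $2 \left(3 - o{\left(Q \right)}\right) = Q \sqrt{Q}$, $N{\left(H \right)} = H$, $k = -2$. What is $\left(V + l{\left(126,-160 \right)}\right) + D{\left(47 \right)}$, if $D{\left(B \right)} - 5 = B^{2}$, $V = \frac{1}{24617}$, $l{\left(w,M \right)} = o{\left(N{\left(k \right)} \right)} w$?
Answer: $\frac{63807265}{24617} + 126 i \sqrt{2} \approx 2592.0 + 178.19 i$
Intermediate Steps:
$o{\left(Q \right)} = 3 - \frac{Q^{\frac{3}{2}}}{2}$ ($o{\left(Q \right)} = 3 - \frac{Q \sqrt{Q}}{2} = 3 - \frac{Q^{\frac{3}{2}}}{2}$)
$l{\left(w,M \right)} = w \left(3 + i \sqrt{2}\right)$ ($l{\left(w,M \right)} = \left(3 - \frac{\left(-2\right)^{\frac{3}{2}}}{2}\right) w = \left(3 - \frac{\left(-2\right) i \sqrt{2}}{2}\right) w = \left(3 + i \sqrt{2}\right) w = w \left(3 + i \sqrt{2}\right)$)
$V = \frac{1}{24617} \approx 4.0622 \cdot 10^{-5}$
$D{\left(B \right)} = 5 + B^{2}$
$\left(V + l{\left(126,-160 \right)}\right) + D{\left(47 \right)} = \left(\frac{1}{24617} + 126 \left(3 + i \sqrt{2}\right)\right) + \left(5 + 47^{2}\right) = \left(\frac{1}{24617} + \left(378 + 126 i \sqrt{2}\right)\right) + \left(5 + 2209\right) = \left(\frac{9305227}{24617} + 126 i \sqrt{2}\right) + 2214 = \frac{63807265}{24617} + 126 i \sqrt{2}$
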